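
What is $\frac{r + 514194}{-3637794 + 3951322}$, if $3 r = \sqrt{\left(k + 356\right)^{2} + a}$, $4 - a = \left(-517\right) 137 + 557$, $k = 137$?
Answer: $\frac{257097}{156764} + \frac{5 \sqrt{12533}}{940584} \approx 1.6406$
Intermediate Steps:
$a = 70276$ ($a = 4 - \left(\left(-517\right) 137 + 557\right) = 4 - \left(-70829 + 557\right) = 4 - -70272 = 4 + 70272 = 70276$)
$r = \frac{5 \sqrt{12533}}{3}$ ($r = \frac{\sqrt{\left(137 + 356\right)^{2} + 70276}}{3} = \frac{\sqrt{493^{2} + 70276}}{3} = \frac{\sqrt{243049 + 70276}}{3} = \frac{\sqrt{313325}}{3} = \frac{5 \sqrt{12533}}{3} \approx 186.58$)
$\frac{r + 514194}{-3637794 + 3951322} = \frac{\frac{5 \sqrt{12533}}{3} + 514194}{-3637794 + 3951322} = \frac{514194 + \frac{5 \sqrt{12533}}{3}}{313528} = \left(514194 + \frac{5 \sqrt{12533}}{3}\right) \frac{1}{313528} = \frac{257097}{156764} + \frac{5 \sqrt{12533}}{940584}$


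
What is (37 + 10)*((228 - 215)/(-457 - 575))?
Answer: -611/1032 ≈ -0.59205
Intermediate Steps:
(37 + 10)*((228 - 215)/(-457 - 575)) = 47*(13/(-1032)) = 47*(13*(-1/1032)) = 47*(-13/1032) = -611/1032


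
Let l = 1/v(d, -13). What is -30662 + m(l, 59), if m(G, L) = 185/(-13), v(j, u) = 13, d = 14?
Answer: -398791/13 ≈ -30676.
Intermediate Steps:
l = 1/13 ≈ 0.076923
m(G, L) = -185/13 (m(G, L) = 185*(-1/13) = -185/13)
-30662 + m(l, 59) = -30662 - 185/13 = -398791/13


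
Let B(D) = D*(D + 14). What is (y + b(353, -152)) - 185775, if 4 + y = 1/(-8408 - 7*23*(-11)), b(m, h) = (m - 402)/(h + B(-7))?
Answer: -247835734811/1334037 ≈ -1.8578e+5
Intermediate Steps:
B(D) = D*(14 + D)
b(m, h) = (-402 + m)/(-49 + h) (b(m, h) = (m - 402)/(h - 7*(14 - 7)) = (-402 + m)/(h - 7*7) = (-402 + m)/(h - 49) = (-402 + m)/(-49 + h))
y = -26549/6637 (y = -4 + 1/(-8408 - 7*23*(-11)) = -4 + 1/(-8408 - 161*(-11)) = -4 + 1/(-8408 + 1771) = -4 + 1/(-6637) = -4 - 1/6637 = -26549/6637 ≈ -4.0002)
(y + b(353, -152)) - 185775 = (-26549/6637 + (-402 + 353)/(-49 - 152)) - 185775 = (-26549/6637 - 49/(-201)) - 185775 = (-26549/6637 - 1/201*(-49)) - 185775 = (-26549/6637 + 49/201) - 185775 = -5011136/1334037 - 185775 = -247835734811/1334037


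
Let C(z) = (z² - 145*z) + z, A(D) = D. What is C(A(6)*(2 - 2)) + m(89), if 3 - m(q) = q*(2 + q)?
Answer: -8096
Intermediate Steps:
C(z) = z² - 144*z
m(q) = 3 - q*(2 + q)
C(A(6)*(2 - 2)) + m(89) = (6*(2 - 2))*(-144 + 6*(2 - 2)) + (3 - 1*89² - 2*89) = (6*0)*(-144 + 6*0) + (3 - 1*7921 - 178) = 0*(-144 + 0) + (3 - 7921 - 178) = 0*(-144) - 8096 = 0 - 8096 = -8096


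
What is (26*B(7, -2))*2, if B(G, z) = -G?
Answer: -364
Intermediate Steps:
(26*B(7, -2))*2 = (26*(-1*7))*2 = (26*(-7))*2 = -182*2 = -364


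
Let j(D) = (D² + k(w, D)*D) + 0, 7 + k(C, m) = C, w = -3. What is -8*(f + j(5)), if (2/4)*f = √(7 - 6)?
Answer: 184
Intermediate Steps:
k(C, m) = -7 + C
j(D) = D² - 10*D (j(D) = (D² + (-7 - 3)*D) + 0 = (D² - 10*D) + 0 = D² - 10*D)
f = 2 (f = 2*√(7 - 6) = 2*√1 = 2*1 = 2)
-8*(f + j(5)) = -8*(2 + 5*(-10 + 5)) = -8*(2 + 5*(-5)) = -8*(2 - 25) = -8*(-23) = 184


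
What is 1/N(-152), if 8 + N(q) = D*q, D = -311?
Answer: 1/47264 ≈ 2.1158e-5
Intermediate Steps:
N(q) = -8 - 311*q
1/N(-152) = 1/(-8 - 311*(-152)) = 1/(-8 + 47272) = 1/47264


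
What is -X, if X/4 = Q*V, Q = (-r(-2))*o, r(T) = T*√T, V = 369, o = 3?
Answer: -8856*I*√2 ≈ -12524.0*I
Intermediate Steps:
r(T) = T^(3/2)
Q = 6*I*√2 (Q = -(-2)^(3/2)*3 = -(-2)*I*√2*3 = (2*I*√2)*3 = 6*I*√2 ≈ 8.4853*I)
X = 8856*I*√2 (X = 4*((6*I*√2)*369) = 4*(2214*I*√2) = 8856*I*√2 ≈ 12524.0*I)
-X = -8856*I*√2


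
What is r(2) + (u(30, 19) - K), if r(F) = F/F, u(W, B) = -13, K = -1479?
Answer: 1467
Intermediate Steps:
r(F) = 1
r(2) + (u(30, 19) - K) = 1 + (-13 - 1*(-1479)) = 1 + (-13 + 1479) = 1 + 1466 = 1467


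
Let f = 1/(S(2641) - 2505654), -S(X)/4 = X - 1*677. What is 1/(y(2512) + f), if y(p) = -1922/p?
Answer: -1578484280/1207742183 ≈ -1.3070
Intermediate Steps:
S(X) = 2708 - 4*X (S(X) = -4*(X - 1*677) = -4*(X - 677) = -4*(-677 + X) = 2708 - 4*X)
f = -1/2513510 (f = 1/((2708 - 4*2641) - 2505654) = 1/((2708 - 10564) - 2505654) = 1/(-7856 - 2505654) = 1/(-2513510) = -1/2513510 ≈ -3.9785e-7)
1/(y(2512) + f) = 1/(-1922/2512 - 1/2513510) = 1/(-1922*1/2512 - 1/2513510) = 1/(-961/1256 - 1/2513510) = 1/(-1207742183/1578484280) = -1578484280/1207742183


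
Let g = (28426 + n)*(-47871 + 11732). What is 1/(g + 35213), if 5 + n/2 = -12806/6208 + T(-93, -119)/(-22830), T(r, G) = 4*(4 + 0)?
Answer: -17716080/18189833909957177 ≈ -9.7396e-10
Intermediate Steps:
T(r, G) = 16 (T(r, G) = 4*4 = 16)
n = -250275877/17716080 (n = -10 + 2*(-12806/6208 + 16/(-22830)) = -10 + 2*(-12806*1/6208 + 16*(-1/22830)) = -10 + 2*(-6403/3104 - 8/11415) = -10 + 2*(-73115077/35432160) = -10 - 73115077/17716080 = -250275877/17716080 ≈ -14.127)
g = -18190457746282217/17716080 (g = (28426 - 250275877/17716080)*(-47871 + 11732) = (503347014203/17716080)*(-36139) = -18190457746282217/17716080 ≈ -1.0268e+9)
1/(g + 35213) = 1/(-18190457746282217/17716080 + 35213) = 1/(-18189833909957177/17716080) = -17716080/18189833909957177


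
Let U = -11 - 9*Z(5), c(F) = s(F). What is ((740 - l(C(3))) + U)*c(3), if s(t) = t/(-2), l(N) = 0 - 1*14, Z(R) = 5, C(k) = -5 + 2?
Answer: -1047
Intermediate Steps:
C(k) = -3
l(N) = -14 (l(N) = 0 - 14 = -14)
s(t) = -t/2 (s(t) = t*(-½) = -t/2)
c(F) = -F/2
U = -56 (U = -11 - 9*5 = -11 - 45 = -56)
((740 - l(C(3))) + U)*c(3) = ((740 - 1*(-14)) - 56)*(-½*3) = ((740 + 14) - 56)*(-3/2) = (754 - 56)*(-3/2) = 698*(-3/2) = -1047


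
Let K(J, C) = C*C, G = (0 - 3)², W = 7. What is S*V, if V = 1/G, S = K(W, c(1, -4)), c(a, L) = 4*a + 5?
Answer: 9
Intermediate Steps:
c(a, L) = 5 + 4*a
G = 9 (G = (-3)² = 9)
K(J, C) = C²
S = 81 (S = (5 + 4*1)² = (5 + 4)² = 9² = 81)
V = ⅑ (V = 1/9 = ⅑ ≈ 0.11111)
S*V = 81*(⅑) = 9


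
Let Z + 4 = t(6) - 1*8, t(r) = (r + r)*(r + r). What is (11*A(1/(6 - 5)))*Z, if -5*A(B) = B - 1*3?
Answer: 2904/5 ≈ 580.80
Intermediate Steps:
A(B) = ⅗ - B/5 (A(B) = -(B - 1*3)/5 = -(B - 3)/5 = -(-3 + B)/5 = ⅗ - B/5)
t(r) = 4*r² (t(r) = (2*r)*(2*r) = 4*r²)
Z = 132 (Z = -4 + (4*6² - 1*8) = -4 + (4*36 - 8) = -4 + (144 - 8) = -4 + 136 = 132)
(11*A(1/(6 - 5)))*Z = (11*(⅗ - 1/(5*(6 - 5))))*132 = (11*(⅗ - ⅕/1))*132 = (11*(⅗ - ⅕*1))*132 = (11*(⅗ - ⅕))*132 = (11*(⅖))*132 = (22/5)*132 = 2904/5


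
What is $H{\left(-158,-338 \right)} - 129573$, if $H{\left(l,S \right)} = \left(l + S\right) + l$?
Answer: $-130227$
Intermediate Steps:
$H{\left(l,S \right)} = S + 2 l$ ($H{\left(l,S \right)} = \left(S + l\right) + l = S + 2 l$)
$H{\left(-158,-338 \right)} - 129573 = \left(-338 + 2 \left(-158\right)\right) - 129573 = \left(-338 - 316\right) - 129573 = -654 - 129573 = -130227$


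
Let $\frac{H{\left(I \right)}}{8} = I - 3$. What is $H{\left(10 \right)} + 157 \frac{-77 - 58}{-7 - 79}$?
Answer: $\frac{26011}{86} \approx 302.45$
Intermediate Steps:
$H{\left(I \right)} = -24 + 8 I$ ($H{\left(I \right)} = 8 \left(I - 3\right) = 8 \left(-3 + I\right) = -24 + 8 I$)
$H{\left(10 \right)} + 157 \frac{-77 - 58}{-7 - 79} = \left(-24 + 8 \cdot 10\right) + 157 \frac{-77 - 58}{-7 - 79} = \left(-24 + 80\right) + 157 \left(- \frac{135}{-86}\right) = 56 + 157 \left(\left(-135\right) \left(- \frac{1}{86}\right)\right) = 56 + 157 \cdot \frac{135}{86} = 56 + \frac{21195}{86} = \frac{26011}{86}$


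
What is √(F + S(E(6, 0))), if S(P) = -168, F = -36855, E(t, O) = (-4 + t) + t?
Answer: I*√37023 ≈ 192.41*I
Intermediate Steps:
E(t, O) = -4 + 2*t
√(F + S(E(6, 0))) = √(-36855 - 168) = √(-37023) = I*√37023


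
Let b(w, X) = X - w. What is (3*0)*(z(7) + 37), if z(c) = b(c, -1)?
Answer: 0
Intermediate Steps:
z(c) = -1 - c
(3*0)*(z(7) + 37) = (3*0)*((-1 - 1*7) + 37) = 0*((-1 - 7) + 37) = 0*(-8 + 37) = 0*29 = 0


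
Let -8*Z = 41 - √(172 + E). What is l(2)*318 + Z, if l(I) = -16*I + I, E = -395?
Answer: -76361/8 + I*√223/8 ≈ -9545.1 + 1.8666*I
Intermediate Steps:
l(I) = -15*I
Z = -41/8 + I*√223/8 (Z = -(41 - √(172 - 395))/8 = -(41 - √(-223))/8 = -(41 - I*√223)/8 = -41/8 + I*√223/8 ≈ -5.125 + 1.8666*I)
l(2)*318 + Z = -15*2*318 + (-41/8 + I*√223/8) = -30*318 + (-41/8 + I*√223/8) = -9540 + (-41/8 + I*√223/8) = -76361/8 + I*√223/8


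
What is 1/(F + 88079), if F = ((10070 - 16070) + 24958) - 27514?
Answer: 1/79523 ≈ 1.2575e-5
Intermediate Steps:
F = -8556 (F = (-6000 + 24958) - 27514 = 18958 - 27514 = -8556)
1/(F + 88079) = 1/(-8556 + 88079) = 1/79523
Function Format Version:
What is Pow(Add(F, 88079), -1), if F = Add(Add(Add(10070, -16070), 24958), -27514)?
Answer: Rational(1, 79523) ≈ 1.2575e-5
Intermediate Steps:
F = -8556 (F = Add(Add(-6000, 24958), -27514) = Add(18958, -27514) = -8556)
Pow(Add(F, 88079), -1) = Pow(Add(-8556, 88079), -1) = Pow(79523, -1) = Rational(1, 79523)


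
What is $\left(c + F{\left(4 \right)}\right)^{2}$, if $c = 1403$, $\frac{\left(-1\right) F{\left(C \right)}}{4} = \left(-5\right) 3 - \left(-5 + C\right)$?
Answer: $2128681$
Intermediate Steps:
$F{\left(C \right)} = 40 + 4 C$ ($F{\left(C \right)} = - 4 \left(\left(-5\right) 3 - \left(-5 + C\right)\right) = - 4 \left(-15 - \left(-5 + C\right)\right) = - 4 \left(-10 - C\right) = 40 + 4 C$)
$\left(c + F{\left(4 \right)}\right)^{2} = \left(1403 + \left(40 + 4 \cdot 4\right)\right)^{2} = \left(1403 + \left(40 + 16\right)\right)^{2} = \left(1403 + 56\right)^{2} = 1459^{2} = 2128681$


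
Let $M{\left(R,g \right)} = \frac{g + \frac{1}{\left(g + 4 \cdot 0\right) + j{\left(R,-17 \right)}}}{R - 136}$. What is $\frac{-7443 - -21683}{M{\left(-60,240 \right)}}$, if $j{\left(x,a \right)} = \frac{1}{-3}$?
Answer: $- \frac{2006757760}{172563} \approx -11629.0$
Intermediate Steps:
$j{\left(x,a \right)} = - \frac{1}{3}$
$M{\left(R,g \right)} = \frac{g + \frac{1}{- \frac{1}{3} + g}}{-136 + R}$ ($M{\left(R,g \right)} = \frac{g + \frac{1}{\left(g + 4 \cdot 0\right) - \frac{1}{3}}}{R - 136} = \frac{g + \frac{1}{\left(g + 0\right) - \frac{1}{3}}}{-136 + R} = \frac{g + \frac{1}{g - \frac{1}{3}}}{-136 + R} = \frac{g + \frac{1}{- \frac{1}{3} + g}}{-136 + R}$)
$\frac{-7443 - -21683}{M{\left(-60,240 \right)}} = \frac{-7443 - -21683}{\frac{1}{136 - -60 - 97920 + 3 \left(-60\right) 240} \left(3 - 240 + 3 \cdot 240^{2}\right)} = \frac{-7443 + 21683}{\frac{1}{136 + 60 - 97920 - 43200} \left(3 - 240 + 3 \cdot 57600\right)} = \frac{14240}{\frac{1}{-140924} \left(3 - 240 + 172800\right)} = \frac{14240}{\left(- \frac{1}{140924}\right) 172563} = \frac{14240}{- \frac{172563}{140924}} = 14240 \left(- \frac{140924}{172563}\right) = - \frac{2006757760}{172563}$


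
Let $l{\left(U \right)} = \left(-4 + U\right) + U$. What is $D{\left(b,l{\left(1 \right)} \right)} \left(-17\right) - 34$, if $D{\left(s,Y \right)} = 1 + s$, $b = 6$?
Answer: $-153$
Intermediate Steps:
$l{\left(U \right)} = -4 + 2 U$
$D{\left(b,l{\left(1 \right)} \right)} \left(-17\right) - 34 = \left(1 + 6\right) \left(-17\right) - 34 = 7 \left(-17\right) - 34 = -119 - 34 = -153$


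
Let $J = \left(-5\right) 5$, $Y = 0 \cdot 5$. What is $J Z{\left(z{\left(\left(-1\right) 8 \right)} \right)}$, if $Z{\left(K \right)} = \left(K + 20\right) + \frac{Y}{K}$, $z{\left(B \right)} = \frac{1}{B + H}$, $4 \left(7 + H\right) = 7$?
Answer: $- \frac{26400}{53} \approx -498.11$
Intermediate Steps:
$H = - \frac{21}{4}$ ($H = -7 + \frac{1}{4} \cdot 7 = -7 + \frac{7}{4} = - \frac{21}{4} \approx -5.25$)
$Y = 0$
$z{\left(B \right)} = \frac{1}{- \frac{21}{4} + B}$ ($z{\left(B \right)} = \frac{1}{B - \frac{21}{4}} = \frac{1}{- \frac{21}{4} + B}$)
$Z{\left(K \right)} = 20 + K$ ($Z{\left(K \right)} = \left(K + 20\right) + \frac{0}{K} = \left(20 + K\right) + 0 = 20 + K$)
$J = -25$
$J Z{\left(z{\left(\left(-1\right) 8 \right)} \right)} = - 25 \left(20 + \frac{4}{-21 + 4 \left(\left(-1\right) 8\right)}\right) = - 25 \left(20 + \frac{4}{-21 + 4 \left(-8\right)}\right) = - 25 \left(20 + \frac{4}{-21 - 32}\right) = - 25 \left(20 + \frac{4}{-53}\right) = - 25 \left(20 + 4 \left(- \frac{1}{53}\right)\right) = - 25 \left(20 - \frac{4}{53}\right) = \left(-25\right) \frac{1056}{53} = - \frac{26400}{53}$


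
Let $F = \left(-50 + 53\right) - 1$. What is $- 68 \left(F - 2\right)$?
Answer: $0$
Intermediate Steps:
$F = 2$ ($F = 3 - 1 = 2$)
$- 68 \left(F - 2\right) = - 68 \left(2 - 2\right) = \left(-68\right) 0 = 0$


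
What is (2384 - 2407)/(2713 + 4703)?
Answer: -23/7416 ≈ -0.0031014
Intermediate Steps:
(2384 - 2407)/(2713 + 4703) = -23/7416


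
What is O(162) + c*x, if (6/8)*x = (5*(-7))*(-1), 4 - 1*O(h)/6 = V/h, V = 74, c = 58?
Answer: 73654/27 ≈ 2727.9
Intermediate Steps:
O(h) = 24 - 444/h
x = 140/3 (x = 4*((5*(-7))*(-1))/3 = 4*(-35*(-1))/3 = (4/3)*35 = 140/3 ≈ 46.667)
O(162) + c*x = (24 - 444/162) + 58*(140/3) = (24 - 444*1/162) + 8120/3 = (24 - 74/27) + 8120/3 = 574/27 + 8120/3 = 73654/27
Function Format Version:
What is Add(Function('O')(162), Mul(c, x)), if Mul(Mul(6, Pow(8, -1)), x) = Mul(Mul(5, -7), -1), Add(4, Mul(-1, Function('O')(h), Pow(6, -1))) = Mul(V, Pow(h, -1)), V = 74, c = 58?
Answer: Rational(73654, 27) ≈ 2727.9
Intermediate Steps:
Function('O')(h) = Add(24, Mul(-444, Pow(h, -1))) (Function('O')(h) = Add(24, Mul(-6, Mul(74, Pow(h, -1)))) = Add(24, Mul(-444, Pow(h, -1))))
x = Rational(140, 3) (x = Mul(Rational(4, 3), Mul(Mul(5, -7), -1)) = Mul(Rational(4, 3), Mul(-35, -1)) = Mul(Rational(4, 3), 35) = Rational(140, 3) ≈ 46.667)
Add(Function('O')(162), Mul(c, x)) = Add(Add(24, Mul(-444, Pow(162, -1))), Mul(58, Rational(140, 3))) = Add(Add(24, Mul(-444, Rational(1, 162))), Rational(8120, 3)) = Add(Add(24, Rational(-74, 27)), Rational(8120, 3)) = Add(Rational(574, 27), Rational(8120, 3)) = Rational(73654, 27)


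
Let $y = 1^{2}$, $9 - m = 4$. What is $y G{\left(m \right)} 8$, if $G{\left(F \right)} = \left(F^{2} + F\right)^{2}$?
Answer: $7200$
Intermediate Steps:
$m = 5$ ($m = 9 - 4 = 5$)
$y = 1$
$G{\left(F \right)} = \left(F + F^{2}\right)^{2}$
$y G{\left(m \right)} 8 = 1 \cdot 5^{2} \left(1 + 5\right)^{2} \cdot 8 = 1 \cdot 25 \cdot 6^{2} \cdot 8 = 1 \cdot 25 \cdot 36 \cdot 8 = 1 \cdot 900 \cdot 8 = 900 \cdot 8 = 7200$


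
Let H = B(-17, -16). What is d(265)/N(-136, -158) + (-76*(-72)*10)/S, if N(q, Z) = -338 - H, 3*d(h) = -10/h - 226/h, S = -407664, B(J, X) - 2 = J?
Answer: -5100536/38260965 ≈ -0.13331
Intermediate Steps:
B(J, X) = 2 + J
d(h) = -236/(3*h) (d(h) = (-10/h - 226/h)/3 = (-236/h)/3 = -236/(3*h))
H = -15 (H = 2 - 17 = -15)
N(q, Z) = -323 (N(q, Z) = -338 - 1*(-15) = -338 + 15 = -323)
d(265)/N(-136, -158) + (-76*(-72)*10)/S = -236/3/265/(-323) + (-76*(-72)*10)/(-407664) = -236/3*1/265*(-1/323) + (5472*10)*(-1/407664) = -236/795*(-1/323) + 54720*(-1/407664) = 236/256785 - 20/149 = -5100536/38260965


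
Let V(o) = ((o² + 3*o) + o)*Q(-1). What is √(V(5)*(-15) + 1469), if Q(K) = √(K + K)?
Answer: √(1469 - 675*I*√2) ≈ 40.13 - 11.894*I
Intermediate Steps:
Q(K) = √2*√K (Q(K) = √(2*K) = √2*√K)
V(o) = I*√2*(o² + 4*o) (V(o) = ((o² + 3*o) + o)*(√2*√(-1)) = (o² + 4*o)*(√2*I) = (o² + 4*o)*(I*√2) = I*√2*(o² + 4*o))
√(V(5)*(-15) + 1469) = √((I*5*√2*(4 + 5))*(-15) + 1469) = √((I*5*√2*9)*(-15) + 1469) = √((45*I*√2)*(-15) + 1469) = √(-675*I*√2 + 1469) = √(1469 - 675*I*√2)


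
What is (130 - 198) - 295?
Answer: -363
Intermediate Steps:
(130 - 198) - 295 = -68 - 295 = -363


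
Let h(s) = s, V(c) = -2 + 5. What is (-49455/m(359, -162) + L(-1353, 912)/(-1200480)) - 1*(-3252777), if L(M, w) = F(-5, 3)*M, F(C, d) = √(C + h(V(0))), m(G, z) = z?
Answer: 58555481/18 + 11*I*√2/9760 ≈ 3.2531e+6 + 0.0015939*I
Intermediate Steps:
V(c) = 3
F(C, d) = √(3 + C) (F(C, d) = √(C + 3) = √(3 + C))
L(M, w) = I*M*√2 (L(M, w) = √(3 - 5)*M = √(-2)*M = (I*√2)*M = I*M*√2)
(-49455/m(359, -162) + L(-1353, 912)/(-1200480)) - 1*(-3252777) = (-49455/(-162) + (I*(-1353)*√2)/(-1200480)) - 1*(-3252777) = (-49455*(-1/162) - 1353*I*√2*(-1/1200480)) + 3252777 = (5495/18 + 11*I*√2/9760) + 3252777 = 58555481/18 + 11*I*√2/9760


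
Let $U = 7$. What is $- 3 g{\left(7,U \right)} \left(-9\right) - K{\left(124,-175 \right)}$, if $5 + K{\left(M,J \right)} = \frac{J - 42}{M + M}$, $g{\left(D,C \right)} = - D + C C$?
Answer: $\frac{9119}{8} \approx 1139.9$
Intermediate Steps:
$g{\left(D,C \right)} = C^{2} - D$ ($g{\left(D,C \right)} = - D + C^{2} = C^{2} - D$)
$K{\left(M,J \right)} = -5 + \frac{-42 + J}{2 M}$ ($K{\left(M,J \right)} = -5 + \frac{J - 42}{M + M} = -5 + \frac{-42 + J}{2 M}$)
$- 3 g{\left(7,U \right)} \left(-9\right) - K{\left(124,-175 \right)} = - 3 \left(7^{2} - 7\right) \left(-9\right) - \frac{-42 - 175 - 1240}{2 \cdot 124} = - 3 \left(49 - 7\right) \left(-9\right) - \frac{1}{2} \cdot \frac{1}{124} \left(-42 - 175 - 1240\right) = \left(-3\right) 42 \left(-9\right) - \frac{1}{2} \cdot \frac{1}{124} \left(-1457\right) = \left(-126\right) \left(-9\right) - - \frac{47}{8} = 1134 + \frac{47}{8} = \frac{9119}{8}$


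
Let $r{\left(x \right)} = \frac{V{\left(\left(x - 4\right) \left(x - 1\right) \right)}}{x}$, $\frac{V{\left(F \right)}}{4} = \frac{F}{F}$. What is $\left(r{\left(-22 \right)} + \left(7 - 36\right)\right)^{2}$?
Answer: $\frac{103041}{121} \approx 851.58$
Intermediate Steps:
$V{\left(F \right)} = 4$ ($V{\left(F \right)} = 4 \frac{F}{F} = 4 \cdot 1 = 4$)
$r{\left(x \right)} = \frac{4}{x}$
$\left(r{\left(-22 \right)} + \left(7 - 36\right)\right)^{2} = \left(\frac{4}{-22} + \left(7 - 36\right)\right)^{2} = \left(4 \left(- \frac{1}{22}\right) + \left(7 - 36\right)\right)^{2} = \left(- \frac{2}{11} - 29\right)^{2} = \left(- \frac{321}{11}\right)^{2} = \frac{103041}{121}$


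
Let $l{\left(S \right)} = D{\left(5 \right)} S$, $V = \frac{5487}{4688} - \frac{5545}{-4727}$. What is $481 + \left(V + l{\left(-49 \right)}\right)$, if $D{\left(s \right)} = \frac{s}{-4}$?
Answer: $\frac{12068287445}{22160176} \approx 544.59$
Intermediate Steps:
$D{\left(s \right)} = - \frac{s}{4}$ ($D{\left(s \right)} = s \left(- \frac{1}{4}\right) = - \frac{s}{4}$)
$V = \frac{51932009}{22160176}$ ($V = 5487 \cdot \frac{1}{4688} - - \frac{5545}{4727} = \frac{5487}{4688} + \frac{5545}{4727} = \frac{51932009}{22160176} \approx 2.3435$)
$l{\left(S \right)} = - \frac{5 S}{4}$ ($l{\left(S \right)} = \left(- \frac{1}{4}\right) 5 S = - \frac{5 S}{4}$)
$481 + \left(V + l{\left(-49 \right)}\right) = 481 + \left(\frac{51932009}{22160176} - - \frac{245}{4}\right) = 481 + \left(\frac{51932009}{22160176} + \frac{245}{4}\right) = 481 + \frac{1409242789}{22160176} = \frac{12068287445}{22160176}$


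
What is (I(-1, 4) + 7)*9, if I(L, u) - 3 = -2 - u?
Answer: 36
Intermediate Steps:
I(L, u) = 1 - u (I(L, u) = 3 + (-2 - u) = 1 - u)
(I(-1, 4) + 7)*9 = ((1 - 1*4) + 7)*9 = ((1 - 4) + 7)*9 = (-3 + 7)*9 = 4*9 = 36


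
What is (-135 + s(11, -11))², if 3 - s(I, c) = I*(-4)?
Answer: 7744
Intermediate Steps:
s(I, c) = 3 + 4*I (s(I, c) = 3 - I*(-4) = 3 - (-4)*I = 3 + 4*I)
(-135 + s(11, -11))² = (-135 + (3 + 4*11))² = (-135 + (3 + 44))² = (-135 + 47)² = (-88)² = 7744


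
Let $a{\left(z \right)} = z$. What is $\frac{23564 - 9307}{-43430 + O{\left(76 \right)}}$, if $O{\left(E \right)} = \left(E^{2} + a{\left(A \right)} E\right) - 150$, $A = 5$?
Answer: $- \frac{14257}{37424} \approx -0.38096$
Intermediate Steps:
$O{\left(E \right)} = -150 + E^{2} + 5 E$ ($O{\left(E \right)} = \left(E^{2} + 5 E\right) - 150 = -150 + E^{2} + 5 E$)
$\frac{23564 - 9307}{-43430 + O{\left(76 \right)}} = \frac{23564 - 9307}{-43430 + \left(-150 + 76^{2} + 5 \cdot 76\right)} = \frac{14257}{-43430 + \left(-150 + 5776 + 380\right)} = \frac{14257}{-43430 + 6006} = \frac{14257}{-37424} = 14257 \left(- \frac{1}{37424}\right) = - \frac{14257}{37424}$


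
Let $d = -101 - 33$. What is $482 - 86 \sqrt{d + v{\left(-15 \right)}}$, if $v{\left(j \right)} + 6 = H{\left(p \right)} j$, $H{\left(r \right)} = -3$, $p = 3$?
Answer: $482 - 86 i \sqrt{95} \approx 482.0 - 838.22 i$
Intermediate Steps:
$v{\left(j \right)} = -6 - 3 j$
$d = -134$
$482 - 86 \sqrt{d + v{\left(-15 \right)}} = 482 - 86 \sqrt{-134 - -39} = 482 - 86 \sqrt{-134 + \left(-6 + 45\right)} = 482 - 86 \sqrt{-134 + 39} = 482 - 86 \sqrt{-95} = 482 - 86 i \sqrt{95}$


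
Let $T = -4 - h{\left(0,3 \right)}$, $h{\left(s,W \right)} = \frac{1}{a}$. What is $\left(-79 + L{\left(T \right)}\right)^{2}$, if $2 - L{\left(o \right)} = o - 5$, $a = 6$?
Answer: $\frac{165649}{36} \approx 4601.4$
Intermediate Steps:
$h{\left(s,W \right)} = \frac{1}{6}$
$T = - \frac{25}{6}$ ($T = -4 - \frac{1}{6} = - \frac{25}{6} \approx -4.1667$)
$L{\left(o \right)} = 7 - o$ ($L{\left(o \right)} = 2 - \left(o - 5\right) = 2 - \left(-5 + o\right) = 7 - o$)
$\left(-79 + L{\left(T \right)}\right)^{2} = \left(-79 + \left(7 - - \frac{25}{6}\right)\right)^{2} = \left(-79 + \left(7 + \frac{25}{6}\right)\right)^{2} = \left(-79 + \frac{67}{6}\right)^{2} = \left(- \frac{407}{6}\right)^{2} = \frac{165649}{36}$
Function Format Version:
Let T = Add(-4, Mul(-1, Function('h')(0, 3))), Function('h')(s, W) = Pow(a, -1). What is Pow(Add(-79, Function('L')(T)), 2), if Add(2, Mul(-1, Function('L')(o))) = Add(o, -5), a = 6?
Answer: Rational(165649, 36) ≈ 4601.4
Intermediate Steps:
Function('h')(s, W) = Rational(1, 6) (Function('h')(s, W) = Pow(6, -1) = Rational(1, 6))
T = Rational(-25, 6) (T = Add(-4, Mul(-1, Rational(1, 6))) = Add(-4, Rational(-1, 6)) = Rational(-25, 6) ≈ -4.1667)
Function('L')(o) = Add(7, Mul(-1, o)) (Function('L')(o) = Add(2, Mul(-1, Add(o, -5))) = Add(2, Mul(-1, Add(-5, o))) = Add(2, Add(5, Mul(-1, o))) = Add(7, Mul(-1, o)))
Pow(Add(-79, Function('L')(T)), 2) = Pow(Add(-79, Add(7, Mul(-1, Rational(-25, 6)))), 2) = Pow(Add(-79, Add(7, Rational(25, 6))), 2) = Pow(Add(-79, Rational(67, 6)), 2) = Pow(Rational(-407, 6), 2) = Rational(165649, 36)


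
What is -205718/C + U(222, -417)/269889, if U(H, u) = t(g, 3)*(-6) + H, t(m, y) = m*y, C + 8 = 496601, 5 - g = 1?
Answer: -18482178784/44674996059 ≈ -0.41370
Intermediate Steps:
g = 4 (g = 5 - 1*1 = 5 - 1 = 4)
C = 496593 (C = -8 + 496601 = 496593)
U(H, u) = -72 + H (U(H, u) = (4*3)*(-6) + H = 12*(-6) + H = -72 + H)
-205718/C + U(222, -417)/269889 = -205718/496593 + (-72 + 222)/269889 = -205718*1/496593 + 150*(1/269889) = -205718/496593 + 50/89963 = -18482178784/44674996059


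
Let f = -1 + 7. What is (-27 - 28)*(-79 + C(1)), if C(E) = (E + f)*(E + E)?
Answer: 3575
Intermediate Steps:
f = 6
C(E) = 2*E*(6 + E) (C(E) = (E + 6)*(E + E) = (6 + E)*(2*E) = 2*E*(6 + E))
(-27 - 28)*(-79 + C(1)) = (-27 - 28)*(-79 + 2*1*(6 + 1)) = -55*(-79 + 2*1*7) = -55*(-79 + 14) = -55*(-65) = 3575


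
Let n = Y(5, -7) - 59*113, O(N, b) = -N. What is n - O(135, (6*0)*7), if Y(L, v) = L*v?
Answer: -6567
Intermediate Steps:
n = -6702 (n = 5*(-7) - 59*113 = -35 - 6667 = -6702)
n - O(135, (6*0)*7) = -6702 - (-1)*135 = -6702 - 1*(-135) = -6702 + 135 = -6567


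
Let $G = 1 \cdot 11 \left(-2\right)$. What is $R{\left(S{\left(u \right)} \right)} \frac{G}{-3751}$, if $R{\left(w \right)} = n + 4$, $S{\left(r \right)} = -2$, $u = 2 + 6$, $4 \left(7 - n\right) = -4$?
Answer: $\frac{24}{341} \approx 0.070381$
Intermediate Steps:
$n = 8$ ($n = 7 - -1 = 7 + 1 = 8$)
$u = 8$
$G = -22$ ($G = 11 \left(-2\right) = -22$)
$R{\left(w \right)} = 12$ ($R{\left(w \right)} = 8 + 4 = 12$)
$R{\left(S{\left(u \right)} \right)} \frac{G}{-3751} = 12 \left(- \frac{22}{-3751}\right) = 12 \left(\left(-22\right) \left(- \frac{1}{3751}\right)\right) = 12 \cdot \frac{2}{341} = \frac{24}{341}$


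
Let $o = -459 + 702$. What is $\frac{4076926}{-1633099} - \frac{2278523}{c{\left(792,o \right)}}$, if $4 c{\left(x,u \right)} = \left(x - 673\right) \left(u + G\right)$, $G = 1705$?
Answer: $- \frac{3957323725255}{94642986347} \approx -41.813$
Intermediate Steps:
$o = 243$
$c{\left(x,u \right)} = \frac{\left(-673 + x\right) \left(1705 + u\right)}{4}$ ($c{\left(x,u \right)} = \frac{\left(x - 673\right) \left(u + 1705\right)}{4} = \frac{\left(-673 + x\right) \left(1705 + u\right)}{4}$)
$\frac{4076926}{-1633099} - \frac{2278523}{c{\left(792,o \right)}} = \frac{4076926}{-1633099} - \frac{2278523}{- \frac{1147465}{4} - \frac{163539}{4} + \frac{1705}{4} \cdot 792 + \frac{1}{4} \cdot 243 \cdot 792} = 4076926 \left(- \frac{1}{1633099}\right) - \frac{2278523}{- \frac{1147465}{4} - \frac{163539}{4} + 337590 + 48114} = - \frac{4076926}{1633099} - \frac{2278523}{57953} = - \frac{3957323725255}{94642986347}$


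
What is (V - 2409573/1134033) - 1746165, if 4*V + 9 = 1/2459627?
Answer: -3247058045992379055/1859532123794 ≈ -1.7462e+6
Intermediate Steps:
V = -11068321/4919254 (V = -9/4 + (¼)/2459627 = -9/4 + (¼)*(1/2459627) = -9/4 + 1/9838508 = -11068321/4919254 ≈ -2.2500)
(V - 2409573/1134033) - 1746165 = (-11068321/4919254 - 2409573/1134033) - 1746165 = (-11068321/4919254 - 2409573*1/1134033) - 1746165 = (-11068321/4919254 - 803191/378011) - 1746165 = -8135047629045/1859532123794 - 1746165 = -3247058045992379055/1859532123794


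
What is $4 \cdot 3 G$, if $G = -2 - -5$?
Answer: $36$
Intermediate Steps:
$G = 3$ ($G = -2 + 5 = 3$)
$4 \cdot 3 G = 4 \cdot 3 \cdot 3 = 12 \cdot 3 = 36$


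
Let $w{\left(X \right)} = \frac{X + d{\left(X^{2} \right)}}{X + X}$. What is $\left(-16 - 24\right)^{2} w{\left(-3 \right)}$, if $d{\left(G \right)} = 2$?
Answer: $\frac{800}{3} \approx 266.67$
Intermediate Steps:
$w{\left(X \right)} = \frac{2 + X}{2 X}$ ($w{\left(X \right)} = \frac{X + 2}{X + X} = \frac{2 + X}{2 X}$)
$\left(-16 - 24\right)^{2} w{\left(-3 \right)} = \left(-16 - 24\right)^{2} \frac{2 - 3}{2 \left(-3\right)} = \left(-40\right)^{2} \cdot \frac{1}{2} \left(- \frac{1}{3}\right) \left(-1\right) = 1600 \cdot \frac{1}{6} = \frac{800}{3}$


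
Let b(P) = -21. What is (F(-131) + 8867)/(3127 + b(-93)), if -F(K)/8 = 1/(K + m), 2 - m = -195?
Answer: 292607/102498 ≈ 2.8548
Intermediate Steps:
m = 197 (m = 2 - 1*(-195) = 2 + 195 = 197)
F(K) = -8/(197 + K) (F(K) = -8/(K + 197) = -8/(197 + K))
(F(-131) + 8867)/(3127 + b(-93)) = (-8/(197 - 131) + 8867)/(3127 - 21) = (-8/66 + 8867)/3106 = (-8*1/66 + 8867)*(1/3106) = (-4/33 + 8867)*(1/3106) = (292607/33)*(1/3106) = 292607/102498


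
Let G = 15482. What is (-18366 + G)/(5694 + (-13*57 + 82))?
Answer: -2884/5035 ≈ -0.57279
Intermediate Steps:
(-18366 + G)/(5694 + (-13*57 + 82)) = (-18366 + 15482)/(5694 + (-13*57 + 82)) = -2884/(5694 + (-741 + 82)) = -2884/(5694 - 659) = -2884/5035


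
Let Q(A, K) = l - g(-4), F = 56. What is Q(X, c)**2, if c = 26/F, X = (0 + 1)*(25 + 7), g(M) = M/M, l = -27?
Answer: 784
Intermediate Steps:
g(M) = 1
X = 32 (X = 1*32 = 32)
c = 13/28 (c = 26/56 = 26*(1/56) = 13/28 ≈ 0.46429)
Q(A, K) = -28 (Q(A, K) = -27 - 1*1 = -27 - 1 = -28)
Q(X, c)**2 = (-28)**2 = 784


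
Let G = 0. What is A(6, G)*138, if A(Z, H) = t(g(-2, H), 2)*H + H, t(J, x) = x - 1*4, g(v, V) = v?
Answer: 0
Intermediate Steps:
t(J, x) = -4 + x (t(J, x) = x - 4 = -4 + x)
A(Z, H) = -H (A(Z, H) = (-4 + 2)*H + H = -2*H + H = -H)
A(6, G)*138 = -1*0*138 = 0*138 = 0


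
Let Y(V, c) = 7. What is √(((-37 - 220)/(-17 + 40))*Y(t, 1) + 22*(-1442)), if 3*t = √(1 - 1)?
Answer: I*√16823373/23 ≈ 178.33*I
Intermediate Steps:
t = 0 (t = √(1 - 1)/3 = √0/3 = (⅓)*0 = 0)
√(((-37 - 220)/(-17 + 40))*Y(t, 1) + 22*(-1442)) = √(((-37 - 220)/(-17 + 40))*7 + 22*(-1442)) = √(-257/23*7 - 31724) = √(-1799/23 - 31724) = √(-731451/23) = I*√16823373/23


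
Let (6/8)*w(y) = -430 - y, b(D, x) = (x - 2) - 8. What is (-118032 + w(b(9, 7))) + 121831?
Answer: 9689/3 ≈ 3229.7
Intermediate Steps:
b(D, x) = -10 + x (b(D, x) = (-2 + x) - 8 = -10 + x)
w(y) = -1720/3 - 4*y/3 (w(y) = 4*(-430 - y)/3 = -1720/3 - 4*y/3)
(-118032 + w(b(9, 7))) + 121831 = (-118032 + (-1720/3 - 4*(-10 + 7)/3)) + 121831 = (-118032 + (-1720/3 - 4/3*(-3))) + 121831 = (-118032 + (-1720/3 + 4)) + 121831 = (-118032 - 1708/3) + 121831 = -355804/3 + 121831 = 9689/3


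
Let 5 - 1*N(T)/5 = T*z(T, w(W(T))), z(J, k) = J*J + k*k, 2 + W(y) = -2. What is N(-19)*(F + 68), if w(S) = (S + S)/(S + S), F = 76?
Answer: 4955760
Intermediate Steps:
W(y) = -4 (W(y) = -2 - 2 = -4)
w(S) = 1 (w(S) = (2*S)/((2*S)) = (2*S)*(1/(2*S)) = 1)
z(J, k) = J² + k²
N(T) = 25 - 5*T*(1 + T²) (N(T) = 25 - 5*T*(T² + 1²) = 25 - 5*T*(T² + 1) = 25 - 5*T*(1 + T²))
N(-19)*(F + 68) = (25 - 5*(-19) - 5*(-19)³)*(76 + 68) = (25 + 95 - 5*(-6859))*144 = (25 + 95 + 34295)*144 = 34415*144 = 4955760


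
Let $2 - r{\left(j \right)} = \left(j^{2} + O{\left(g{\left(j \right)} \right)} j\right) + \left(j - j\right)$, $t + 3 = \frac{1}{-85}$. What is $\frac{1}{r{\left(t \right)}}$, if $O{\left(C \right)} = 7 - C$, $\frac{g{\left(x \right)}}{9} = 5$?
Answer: $- \frac{7225}{877966} \approx -0.0082292$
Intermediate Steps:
$t = - \frac{256}{85}$ ($t = -3 + \frac{1}{-85} = -3 - \frac{1}{85} = - \frac{256}{85} \approx -3.0118$)
$g{\left(x \right)} = 45$ ($g{\left(x \right)} = 9 \cdot 5 = 45$)
$r{\left(j \right)} = 2 - j^{2} + 38 j$ ($r{\left(j \right)} = 2 - \left(\left(j^{2} + \left(7 - 45\right) j\right) + \left(j - j\right)\right) = 2 - \left(\left(j^{2} + \left(7 - 45\right) j\right) + 0\right) = 2 - \left(\left(j^{2} - 38 j\right) + 0\right) = 2 - \left(j^{2} - 38 j\right) = 2 - j^{2} + 38 j$)
$\frac{1}{r{\left(t \right)}} = \frac{1}{2 - \left(- \frac{256}{85}\right)^{2} + 38 \left(- \frac{256}{85}\right)} = \frac{1}{2 - \frac{65536}{7225} - \frac{9728}{85}} = \frac{1}{- \frac{877966}{7225}} = - \frac{7225}{877966}$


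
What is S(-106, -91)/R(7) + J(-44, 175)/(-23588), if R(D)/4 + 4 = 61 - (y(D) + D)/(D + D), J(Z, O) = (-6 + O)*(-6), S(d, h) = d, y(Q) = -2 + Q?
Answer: -994268/2317521 ≈ -0.42902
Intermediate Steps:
J(Z, O) = 36 - 6*O
R(D) = 228 - 2*(-2 + 2*D)/D (R(D) = -16 + 4*(61 - ((-2 + D) + D)/(D + D)) = -16 + 4*(61 - (-2 + 2*D)/(2*D)) = -16 + (244 - 2*(-2 + 2*D)/D) = 228 - 2*(-2 + 2*D)/D)
S(-106, -91)/R(7) + J(-44, 175)/(-23588) = -106/(224 + 4/7) + (36 - 6*175)/(-23588) = -106/(224 + 4*(⅐)) + (36 - 1050)*(-1/23588) = -106/(224 + 4/7) - 1014*(-1/23588) = -106/1572/7 + 507/11794 = -106*7/1572 + 507/11794 = -371/786 + 507/11794 = -994268/2317521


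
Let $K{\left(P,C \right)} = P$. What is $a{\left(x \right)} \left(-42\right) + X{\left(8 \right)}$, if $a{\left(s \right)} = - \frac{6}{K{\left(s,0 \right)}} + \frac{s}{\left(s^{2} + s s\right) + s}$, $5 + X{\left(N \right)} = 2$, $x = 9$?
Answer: $\frac{433}{19} \approx 22.789$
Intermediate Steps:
$X{\left(N \right)} = -3$ ($X{\left(N \right)} = -5 + 2 = -3$)
$a{\left(s \right)} = - \frac{6}{s} + \frac{s}{s + 2 s^{2}}$ ($a{\left(s \right)} = - \frac{6}{s} + \frac{s}{\left(s^{2} + s s\right) + s} = - \frac{6}{s} + \frac{s}{\left(s^{2} + s^{2}\right) + s} = - \frac{6}{s} + \frac{s}{2 s^{2} + s} = - \frac{6}{s} + \frac{s}{s + 2 s^{2}}$)
$a{\left(x \right)} \left(-42\right) + X{\left(8 \right)} = \frac{-6 - 99}{9 \left(1 + 2 \cdot 9\right)} \left(-42\right) - 3 = \frac{-6 - 99}{9 \left(1 + 18\right)} \left(-42\right) - 3 = \frac{1}{9} \cdot \frac{1}{19} \left(-105\right) \left(-42\right) - 3 = \left(- \frac{35}{57}\right) \left(-42\right) - 3 = \frac{490}{19} - 3 = \frac{433}{19}$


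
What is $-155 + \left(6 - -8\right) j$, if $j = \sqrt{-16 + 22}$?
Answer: $-155 + 14 \sqrt{6} \approx -120.71$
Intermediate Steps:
$j = \sqrt{6} \approx 2.4495$
$-155 + \left(6 - -8\right) j = -155 + \left(6 - -8\right) \sqrt{6} = -155 + \left(6 + 8\right) \sqrt{6} = -155 + 14 \sqrt{6}$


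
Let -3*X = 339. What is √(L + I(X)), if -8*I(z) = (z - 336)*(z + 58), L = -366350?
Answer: I*√5910990/4 ≈ 607.81*I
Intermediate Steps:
X = -113 (X = -⅓*339 = -113)
I(z) = -(-336 + z)*(58 + z)/8 (I(z) = -(z - 336)*(z + 58)/8 = -(-336 + z)*(58 + z)/8)
√(L + I(X)) = √(-366350 + (2436 - ⅛*(-113)² + (139/4)*(-113))) = √(-366350 + (2436 - ⅛*12769 - 15707/4)) = √(-366350 + (2436 - 12769/8 - 15707/4)) = √(-366350 - 24695/8) = √(-2955495/8) = I*√5910990/4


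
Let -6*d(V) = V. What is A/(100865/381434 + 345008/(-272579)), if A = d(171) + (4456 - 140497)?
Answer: 4715756048108959/34701366879 ≈ 1.3590e+5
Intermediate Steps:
d(V) = -V/6
A = -272139/2 (A = -⅙*171 + (4456 - 140497) = -57/2 - 136041 = -272139/2 ≈ -1.3607e+5)
A/(100865/381434 + 345008/(-272579)) = -272139/(2*(100865/381434 + 345008/(-272579))) = -272139/(2*(100865*(1/381434) + 345008*(-1/272579))) = -272139/(2*(100865/381434 - 345008/272579)) = -272139/(2*(-104104100637/103970898286)) = -272139/2*(-103970898286/104104100637) = 4715756048108959/34701366879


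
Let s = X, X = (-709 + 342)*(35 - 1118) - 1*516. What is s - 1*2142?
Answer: 394803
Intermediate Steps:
X = 396945 (X = -367*(-1083) - 516 = 397461 - 516 = 396945)
s = 396945
s - 1*2142 = 396945 - 1*2142 = 396945 - 2142 = 394803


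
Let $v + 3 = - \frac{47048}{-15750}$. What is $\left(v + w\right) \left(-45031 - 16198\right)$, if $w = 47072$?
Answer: $- \frac{3242442040553}{1125} \approx -2.8822 \cdot 10^{9}$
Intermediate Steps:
$v = - \frac{101}{7875}$ ($v = -3 - \frac{47048}{-15750} = -3 - - \frac{23524}{7875} = -3 + \frac{23524}{7875} = - \frac{101}{7875} \approx -0.012825$)
$\left(v + w\right) \left(-45031 - 16198\right) = \left(- \frac{101}{7875} + 47072\right) \left(-45031 - 16198\right) = \frac{370691899}{7875} \left(-61229\right) = - \frac{3242442040553}{1125}$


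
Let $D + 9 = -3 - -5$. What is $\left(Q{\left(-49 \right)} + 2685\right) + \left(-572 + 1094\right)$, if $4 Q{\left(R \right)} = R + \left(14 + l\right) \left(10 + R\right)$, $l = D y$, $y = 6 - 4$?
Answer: $\frac{12779}{4} \approx 3194.8$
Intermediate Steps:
$D = -7$ ($D = -9 - -2 = -9 + \left(-3 + 5\right) = -9 + 2 = -7$)
$y = 2$ ($y = 6 - 4 = 2$)
$l = -14$ ($l = \left(-7\right) 2 = -14$)
$Q{\left(R \right)} = \frac{R}{4}$ ($Q{\left(R \right)} = \frac{R + \left(14 - 14\right) \left(10 + R\right)}{4} = \frac{R + 0 \left(10 + R\right)}{4} = \frac{R + 0}{4} = \frac{R}{4}$)
$\left(Q{\left(-49 \right)} + 2685\right) + \left(-572 + 1094\right) = \left(\frac{1}{4} \left(-49\right) + 2685\right) + \left(-572 + 1094\right) = \left(- \frac{49}{4} + 2685\right) + 522 = \frac{10691}{4} + 522 = \frac{12779}{4}$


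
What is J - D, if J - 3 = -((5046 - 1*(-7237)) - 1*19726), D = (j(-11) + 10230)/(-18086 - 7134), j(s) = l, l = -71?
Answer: 187798279/25220 ≈ 7446.4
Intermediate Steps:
j(s) = -71
D = -10159/25220 (D = (-71 + 10230)/(-18086 - 7134) = 10159/(-25220) = 10159*(-1/25220) = -10159/25220 ≈ -0.40282)
J = 7446 (J = 3 - ((5046 - 1*(-7237)) - 1*19726) = 3 - ((5046 + 7237) - 19726) = 3 - (12283 - 19726) = 3 - 1*(-7443) = 3 + 7443 = 7446)
J - D = 7446 - 1*(-10159/25220) = 7446 + 10159/25220 = 187798279/25220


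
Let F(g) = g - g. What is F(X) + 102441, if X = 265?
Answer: 102441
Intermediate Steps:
F(g) = 0
F(X) + 102441 = 0 + 102441 = 102441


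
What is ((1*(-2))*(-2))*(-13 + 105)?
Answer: 368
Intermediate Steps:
((1*(-2))*(-2))*(-13 + 105) = -2*(-2)*92 = 4*92 = 368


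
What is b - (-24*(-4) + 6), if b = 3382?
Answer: 3280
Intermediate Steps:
b - (-24*(-4) + 6) = 3382 - (-24*(-4) + 6) = 3382 - (96 + 6) = 3382 - 1*102 = 3382 - 102 = 3280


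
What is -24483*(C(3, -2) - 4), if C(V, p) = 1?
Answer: 73449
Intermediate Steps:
-24483*(C(3, -2) - 4) = -24483*(1 - 4) = -24483*(-3) = 73449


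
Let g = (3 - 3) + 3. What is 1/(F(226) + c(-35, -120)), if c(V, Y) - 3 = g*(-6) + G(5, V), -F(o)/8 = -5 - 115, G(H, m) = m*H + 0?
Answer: 1/770 ≈ 0.0012987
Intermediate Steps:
g = 3 (g = 0 + 3 = 3)
G(H, m) = H*m (G(H, m) = H*m + 0 = H*m)
F(o) = 960 (F(o) = -8*(-5 - 115) = -8*(-120) = 960)
c(V, Y) = -15 + 5*V (c(V, Y) = 3 + (3*(-6) + 5*V) = 3 + (-18 + 5*V) = -15 + 5*V)
1/(F(226) + c(-35, -120)) = 1/(960 + (-15 + 5*(-35))) = 1/(960 + (-15 - 175)) = 1/(960 - 190) = 1/770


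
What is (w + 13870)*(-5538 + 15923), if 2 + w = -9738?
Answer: 42890050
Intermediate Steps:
w = -9740 (w = -2 - 9738 = -9740)
(w + 13870)*(-5538 + 15923) = (-9740 + 13870)*(-5538 + 15923) = 4130*10385 = 42890050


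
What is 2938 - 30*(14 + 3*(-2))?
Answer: 2698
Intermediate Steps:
2938 - 30*(14 + 3*(-2)) = 2938 - 30*(14 - 6) = 2938 - 30*8 = 2938 - 1*240 = 2938 - 240 = 2698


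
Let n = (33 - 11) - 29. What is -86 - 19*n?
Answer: 47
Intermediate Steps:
n = -7 (n = 22 - 29 = -7)
-86 - 19*n = -86 - 19*(-7) = -86 + 133 = 47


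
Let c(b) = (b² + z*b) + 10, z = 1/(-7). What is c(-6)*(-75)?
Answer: -24600/7 ≈ -3514.3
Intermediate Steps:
z = -⅐ ≈ -0.14286
c(b) = 10 + b² - b/7 (c(b) = (b² - b/7) + 10 = 10 + b² - b/7)
c(-6)*(-75) = (10 + (-6)² - ⅐*(-6))*(-75) = (10 + 36 + 6/7)*(-75) = (328/7)*(-75) = -24600/7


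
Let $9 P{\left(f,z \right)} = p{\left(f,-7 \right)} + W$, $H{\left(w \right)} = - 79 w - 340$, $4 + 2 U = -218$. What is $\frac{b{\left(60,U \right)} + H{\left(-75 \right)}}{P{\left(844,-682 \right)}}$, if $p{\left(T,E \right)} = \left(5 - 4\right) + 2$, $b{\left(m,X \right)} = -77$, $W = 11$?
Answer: $\frac{24786}{7} \approx 3540.9$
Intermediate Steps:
$U = -111$ ($U = -2 + \frac{1}{2} \left(-218\right) = -2 - 109 = -111$)
$p{\left(T,E \right)} = 3$ ($p{\left(T,E \right)} = 1 + 2 = 3$)
$H{\left(w \right)} = -340 - 79 w$
$P{\left(f,z \right)} = \frac{14}{9}$ ($P{\left(f,z \right)} = \frac{3 + 11}{9} = \frac{1}{9} \cdot 14 = \frac{14}{9}$)
$\frac{b{\left(60,U \right)} + H{\left(-75 \right)}}{P{\left(844,-682 \right)}} = \frac{-77 - -5585}{\frac{14}{9}} = \left(-77 + \left(-340 + 5925\right)\right) \frac{9}{14} = \left(-77 + 5585\right) \frac{9}{14} = 5508 \cdot \frac{9}{14} = \frac{24786}{7}$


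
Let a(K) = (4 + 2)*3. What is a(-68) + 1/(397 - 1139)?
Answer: 13355/742 ≈ 17.999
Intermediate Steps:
a(K) = 18 (a(K) = 6*3 = 18)
a(-68) + 1/(397 - 1139) = 18 + 1/(397 - 1139) = 18 + 1/(-742) = 18 - 1/742 = 13355/742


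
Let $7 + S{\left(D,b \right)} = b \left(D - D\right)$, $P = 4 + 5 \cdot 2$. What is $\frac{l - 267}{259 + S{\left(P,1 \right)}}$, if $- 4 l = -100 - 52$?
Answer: $- \frac{229}{252} \approx -0.90873$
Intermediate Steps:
$P = 14$ ($P = 4 + 10 = 14$)
$l = 38$ ($l = - \frac{-100 - 52}{4} = \left(- \frac{1}{4}\right) \left(-152\right) = 38$)
$S{\left(D,b \right)} = -7$ ($S{\left(D,b \right)} = -7 + b \left(D - D\right) = -7 + b 0 = -7 + 0 = -7$)
$\frac{l - 267}{259 + S{\left(P,1 \right)}} = \frac{38 - 267}{259 - 7} = - \frac{229}{252}$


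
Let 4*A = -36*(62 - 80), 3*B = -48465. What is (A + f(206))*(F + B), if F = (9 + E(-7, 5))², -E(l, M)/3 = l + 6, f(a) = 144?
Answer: -4899366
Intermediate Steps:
B = -16155 (B = (⅓)*(-48465) = -16155)
A = 162 (A = (-36*(62 - 80))/4 = (-36*(-18))/4 = (¼)*648 = 162)
E(l, M) = -18 - 3*l (E(l, M) = -3*(l + 6) = -3*(6 + l) = -18 - 3*l)
F = 144 (F = (9 + (-18 - 3*(-7)))² = (9 + (-18 + 21))² = (9 + 3)² = 12² = 144)
(A + f(206))*(F + B) = (162 + 144)*(144 - 16155) = 306*(-16011) = -4899366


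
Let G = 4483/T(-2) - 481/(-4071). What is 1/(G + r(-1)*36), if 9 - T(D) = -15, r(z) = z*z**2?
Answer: 10856/1638277 ≈ 0.0066265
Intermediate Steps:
r(z) = z**3
T(D) = 24 (T(D) = 9 - 1*(-15) = 9 + 15 = 24)
G = 2029093/10856 (G = 4483/24 - 481/(-4071) = 4483*(1/24) - 481*(-1/4071) = 4483/24 + 481/4071 = 2029093/10856 ≈ 186.91)
1/(G + r(-1)*36) = 1/(2029093/10856 + (-1)**3*36) = 1/(2029093/10856 - 1*36) = 1/(2029093/10856 - 36) = 1/(1638277/10856) = 10856/1638277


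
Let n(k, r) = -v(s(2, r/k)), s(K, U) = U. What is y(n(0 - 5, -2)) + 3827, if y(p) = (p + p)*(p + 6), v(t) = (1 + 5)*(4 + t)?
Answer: 122603/25 ≈ 4904.1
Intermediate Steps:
v(t) = 24 + 6*t (v(t) = 6*(4 + t) = 24 + 6*t)
n(k, r) = -24 - 6*r/k (n(k, r) = -(24 + 6*(r/k)) = -(24 + 6*r/k) = -24 - 6*r/k)
y(p) = 2*p*(6 + p) (y(p) = (2*p)*(6 + p) = 2*p*(6 + p))
y(n(0 - 5, -2)) + 3827 = 2*(-24 - 6*(-2)/(0 - 5))*(6 + (-24 - 6*(-2)/(0 - 5))) + 3827 = 2*(-24 - 6*(-2)/(-5))*(6 + (-24 - 6*(-2)/(-5))) + 3827 = 2*(-24 - 6*(-2)*(-1/5))*(6 + (-24 - 6*(-2)*(-1/5))) + 3827 = 2*(-24 - 12/5)*(6 + (-24 - 12/5)) + 3827 = 2*(-132/5)*(6 - 132/5) + 3827 = 2*(-132/5)*(-102/5) + 3827 = 26928/25 + 3827 = 122603/25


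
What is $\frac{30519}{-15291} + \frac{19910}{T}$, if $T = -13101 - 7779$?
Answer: $- \frac{10463117}{3547512} \approx -2.9494$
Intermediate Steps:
$T = -20880$ ($T = -13101 - 7779 = -20880$)
$\frac{30519}{-15291} + \frac{19910}{T} = \frac{30519}{-15291} + \frac{19910}{-20880} = 30519 \left(- \frac{1}{15291}\right) + 19910 \left(- \frac{1}{20880}\right) = - \frac{3391}{1699} - \frac{1991}{2088} = - \frac{10463117}{3547512}$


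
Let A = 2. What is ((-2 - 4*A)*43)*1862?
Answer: -800660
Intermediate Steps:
((-2 - 4*A)*43)*1862 = ((-2 - 4*2)*43)*1862 = ((-2 - 8)*43)*1862 = -10*43*1862 = -430*1862 = -800660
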